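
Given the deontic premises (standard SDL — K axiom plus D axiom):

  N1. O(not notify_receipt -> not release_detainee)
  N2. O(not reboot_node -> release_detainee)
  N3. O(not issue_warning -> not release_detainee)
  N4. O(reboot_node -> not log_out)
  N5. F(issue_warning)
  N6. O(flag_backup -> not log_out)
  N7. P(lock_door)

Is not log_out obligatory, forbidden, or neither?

F(issue_warning) at premise 5 means O(not issue_warning).
Applying K to premise 3 (O(not issue_warning -> not release_detainee)) and O(not issue_warning) yields O(not release_detainee).
The contrapositive of premise 2 (O(not reboot_node -> release_detainee)) is O(not release_detainee -> reboot_node), and O(not release_detainee) is already established, so O(reboot_node).
Applying K to premise 4 (O(reboot_node -> not log_out)) and O(reboot_node) yields O(not log_out).
Premises 1, 6, 7 do not contribute to this derivation.
Hence not log_out is obligatory.

Obligatory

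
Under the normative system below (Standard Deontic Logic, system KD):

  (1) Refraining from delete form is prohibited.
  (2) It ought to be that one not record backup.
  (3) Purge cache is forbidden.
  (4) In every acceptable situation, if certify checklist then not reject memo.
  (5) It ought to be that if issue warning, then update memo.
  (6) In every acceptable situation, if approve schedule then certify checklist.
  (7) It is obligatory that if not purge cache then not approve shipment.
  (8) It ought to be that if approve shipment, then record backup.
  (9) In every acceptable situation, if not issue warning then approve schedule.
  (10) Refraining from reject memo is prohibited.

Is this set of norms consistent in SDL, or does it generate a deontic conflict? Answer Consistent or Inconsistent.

Consistent

Premise 8 is O(approve_shipment → record_backup), but O(approve_shipment) is not derivable from the premises, so it does not yield O(record_backup).
So O(record_backup) is not derivable, and the apparent clash with O(¬record_backup) does not arise.
A world satisfying every obligation exists (e.g. approve_schedule=false, approve_shipment=false, certify_checklist=false, delete_form=true, issue_warning=true, purge_cache=false, record_backup=false, reject_memo=true, update_memo=true); no atom is both obligatory and forbidden, so the set is consistent.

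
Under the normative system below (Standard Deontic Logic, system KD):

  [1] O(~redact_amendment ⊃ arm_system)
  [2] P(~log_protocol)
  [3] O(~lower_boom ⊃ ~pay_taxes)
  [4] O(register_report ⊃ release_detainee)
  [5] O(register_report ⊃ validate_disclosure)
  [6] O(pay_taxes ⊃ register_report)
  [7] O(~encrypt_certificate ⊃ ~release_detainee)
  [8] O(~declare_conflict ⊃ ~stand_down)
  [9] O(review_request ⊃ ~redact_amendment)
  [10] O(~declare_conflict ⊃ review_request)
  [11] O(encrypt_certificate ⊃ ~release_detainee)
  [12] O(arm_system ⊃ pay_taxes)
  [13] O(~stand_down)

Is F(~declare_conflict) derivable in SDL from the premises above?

Yes

Premises 11 and 7 are O(encrypt_certificate ⊃ ~release_detainee) and O(~encrypt_certificate ⊃ ~release_detainee); every ideal world satisfies encrypt_certificate or ~encrypt_certificate, so in either case ~release_detainee holds — hence O(~release_detainee).
Premise 4, O(register_report ⊃ release_detainee), contraposes to O(~release_detainee ⊃ ~register_report); with O(~release_detainee) we get O(~register_report).
The contrapositive of premise 6 (O(pay_taxes ⊃ register_report)) is O(~register_report ⊃ ~pay_taxes), and O(~register_report) is already established, so O(~pay_taxes).
The contrapositive of premise 12 (O(arm_system ⊃ pay_taxes)) is O(~pay_taxes ⊃ ~arm_system), and O(~pay_taxes) is already established, so O(~arm_system).
Premise 1, O(~redact_amendment ⊃ arm_system), contraposes to O(~arm_system ⊃ redact_amendment); with O(~arm_system) we get O(redact_amendment).
Premise 9 is O(review_request ⊃ ~redact_amendment); contrapositively O(redact_amendment ⊃ ~review_request). Since O(redact_amendment) holds, K gives O(~review_request).
Premise 10 is O(~declare_conflict ⊃ review_request); contrapositively O(~review_request ⊃ declare_conflict). Since O(~review_request) holds, K gives O(declare_conflict).
Premises 2, 3, 5, 8, 13 do not contribute to this derivation.
So O(declare_conflict) holds, i.e. F(~declare_conflict). The claim follows.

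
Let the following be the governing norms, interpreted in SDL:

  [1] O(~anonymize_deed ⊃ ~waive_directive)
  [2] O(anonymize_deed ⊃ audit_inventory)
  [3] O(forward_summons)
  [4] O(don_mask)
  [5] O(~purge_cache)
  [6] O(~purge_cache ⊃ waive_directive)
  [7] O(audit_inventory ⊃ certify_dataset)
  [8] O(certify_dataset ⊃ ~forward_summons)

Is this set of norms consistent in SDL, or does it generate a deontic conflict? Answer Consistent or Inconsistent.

Inconsistent

Premise 3 states O(forward_summons) outright.
Premise 8, O(certify_dataset ⊃ ~forward_summons), contraposes to O(forward_summons ⊃ ~certify_dataset); with O(forward_summons) we get O(~certify_dataset).
Premise 7, O(audit_inventory ⊃ certify_dataset), contraposes to O(~certify_dataset ⊃ ~audit_inventory); with O(~certify_dataset) we get O(~audit_inventory).
The contrapositive of premise 2 (O(anonymize_deed ⊃ audit_inventory)) is O(~audit_inventory ⊃ ~anonymize_deed), and O(~audit_inventory) is already established, so O(~anonymize_deed).
Premise 1 is O(~anonymize_deed ⊃ ~waive_directive); since O(~anonymize_deed), deontic closure gives O(~waive_directive).
Premise 6 is O(~purge_cache ⊃ waive_directive); contrapositively O(~waive_directive ⊃ purge_cache). Since O(~waive_directive) holds, K gives O(purge_cache).
However, premise 5 gives O(~purge_cache).
We now have both O(purge_cache) and O(~purge_cache) — purge_cache is simultaneously obligatory and forbidden, violating the D-axiom.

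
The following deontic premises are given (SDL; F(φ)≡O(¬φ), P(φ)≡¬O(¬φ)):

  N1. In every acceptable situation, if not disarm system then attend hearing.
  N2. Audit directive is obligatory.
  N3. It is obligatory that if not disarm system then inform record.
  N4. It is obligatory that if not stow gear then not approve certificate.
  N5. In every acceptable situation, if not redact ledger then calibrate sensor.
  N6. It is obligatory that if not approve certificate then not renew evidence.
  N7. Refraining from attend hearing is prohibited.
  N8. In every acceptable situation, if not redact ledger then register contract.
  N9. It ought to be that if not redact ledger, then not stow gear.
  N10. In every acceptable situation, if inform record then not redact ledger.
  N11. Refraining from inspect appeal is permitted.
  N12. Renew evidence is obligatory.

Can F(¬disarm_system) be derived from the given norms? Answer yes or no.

Yes

Premise 12 states O(renew_evidence) outright.
Premise 6 is O(¬approve_certificate → ¬renew_evidence); contrapositively O(renew_evidence → approve_certificate). Since O(renew_evidence) holds, K gives O(approve_certificate).
The contrapositive of premise 4 (O(¬stow_gear → ¬approve_certificate)) is O(approve_certificate → stow_gear), and O(approve_certificate) is already established, so O(stow_gear).
Premise 9, O(¬redact_ledger → ¬stow_gear), contraposes to O(stow_gear → redact_ledger); with O(stow_gear) we get O(redact_ledger).
Premise 10, O(inform_record → ¬redact_ledger), contraposes to O(redact_ledger → ¬inform_record); with O(redact_ledger) we get O(¬inform_record).
Premise 3, O(¬disarm_system → inform_record), contraposes to O(¬inform_record → disarm_system); with O(¬inform_record) we get O(disarm_system).
Premises 1, 2, 5, 7, 8, 11 do not contribute to this derivation.
So O(disarm_system) holds, i.e. F(¬disarm_system). The claim follows.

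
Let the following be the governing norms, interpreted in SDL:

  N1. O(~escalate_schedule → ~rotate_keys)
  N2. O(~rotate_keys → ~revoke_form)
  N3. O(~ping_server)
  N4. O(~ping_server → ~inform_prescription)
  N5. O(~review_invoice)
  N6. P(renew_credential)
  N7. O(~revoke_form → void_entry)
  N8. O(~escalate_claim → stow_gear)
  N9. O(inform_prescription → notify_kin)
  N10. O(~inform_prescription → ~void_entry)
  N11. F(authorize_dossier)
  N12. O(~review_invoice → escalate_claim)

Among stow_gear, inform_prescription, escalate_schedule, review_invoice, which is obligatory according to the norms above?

From premise 3 we have O(~ping_server).
Applying K to premise 4 (O(~ping_server → ~inform_prescription)) and O(~ping_server) yields O(~inform_prescription).
Applying K to premise 10 (O(~inform_prescription → ~void_entry)) and O(~inform_prescription) yields O(~void_entry).
Premise 7, O(~revoke_form → void_entry), contraposes to O(~void_entry → revoke_form); with O(~void_entry) we get O(revoke_form).
Premise 2 is O(~rotate_keys → ~revoke_form); contrapositively O(revoke_form → rotate_keys). Since O(revoke_form) holds, K gives O(rotate_keys).
The contrapositive of premise 1 (O(~escalate_schedule → ~rotate_keys)) is O(rotate_keys → escalate_schedule), and O(rotate_keys) is already established, so O(escalate_schedule).
So O(escalate_schedule) holds — escalate_schedule is obligatory. None of the other listed options is made obligatory by any chain of premises.

escalate_schedule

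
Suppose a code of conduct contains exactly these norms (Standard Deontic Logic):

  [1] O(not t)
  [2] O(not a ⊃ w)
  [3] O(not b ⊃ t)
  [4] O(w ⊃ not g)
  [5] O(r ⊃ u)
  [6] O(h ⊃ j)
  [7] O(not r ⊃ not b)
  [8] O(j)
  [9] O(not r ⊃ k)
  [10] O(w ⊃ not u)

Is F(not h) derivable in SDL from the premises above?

Premise 6 is O(h ⊃ j); even if O(j) held, inferring O(h) would be affirming the consequent — invalid.
No other premise forces O(h). An ideal world satisfying every premise can still have not h true, so F(not h) is not derivable.

No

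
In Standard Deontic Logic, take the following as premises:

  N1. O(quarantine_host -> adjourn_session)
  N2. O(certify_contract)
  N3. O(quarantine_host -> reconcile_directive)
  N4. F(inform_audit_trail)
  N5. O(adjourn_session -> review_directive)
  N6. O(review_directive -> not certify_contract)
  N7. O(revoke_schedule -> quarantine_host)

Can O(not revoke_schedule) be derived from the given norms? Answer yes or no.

Premise 2 states O(certify_contract) outright.
The contrapositive of premise 6 (O(review_directive -> not certify_contract)) is O(certify_contract -> not review_directive), and O(certify_contract) is already established, so O(not review_directive).
Premise 5 is O(adjourn_session -> review_directive); contrapositively O(not review_directive -> not adjourn_session). Since O(not review_directive) holds, K gives O(not adjourn_session).
The contrapositive of premise 1 (O(quarantine_host -> adjourn_session)) is O(not adjourn_session -> not quarantine_host), and O(not adjourn_session) is already established, so O(not quarantine_host).
The contrapositive of premise 7 (O(revoke_schedule -> quarantine_host)) is O(not quarantine_host -> not revoke_schedule), and O(not quarantine_host) is already established, so O(not revoke_schedule).
Premises 3, 4 do not contribute to this derivation.
So O(not revoke_schedule) follows.

Yes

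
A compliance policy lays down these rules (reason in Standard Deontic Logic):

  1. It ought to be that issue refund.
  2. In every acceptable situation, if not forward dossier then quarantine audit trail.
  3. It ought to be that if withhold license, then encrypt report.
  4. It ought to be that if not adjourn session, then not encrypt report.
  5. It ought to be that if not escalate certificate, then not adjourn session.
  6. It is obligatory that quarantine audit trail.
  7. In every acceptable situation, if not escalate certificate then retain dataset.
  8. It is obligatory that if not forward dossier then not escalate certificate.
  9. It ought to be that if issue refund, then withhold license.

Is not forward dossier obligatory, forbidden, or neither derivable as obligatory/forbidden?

Premise 1 states O(issue_refund) outright.
With premise 9, O(issue_refund → withhold_license), the K-axiom yields O(withhold_license).
Applying K to premise 3 (O(withhold_license → encrypt_report)) and O(withhold_license) yields O(encrypt_report).
Premise 4, O(¬adjourn_session → ¬encrypt_report), contraposes to O(encrypt_report → adjourn_session); with O(encrypt_report) we get O(adjourn_session).
Premise 5 is O(¬escalate_certificate → ¬adjourn_session); contrapositively O(adjourn_session → escalate_certificate). Since O(adjourn_session) holds, K gives O(escalate_certificate).
The contrapositive of premise 8 (O(¬forward_dossier → ¬escalate_certificate)) is O(escalate_certificate → forward_dossier), and O(escalate_certificate) is already established, so O(forward_dossier).
Premises 2, 6, 7 do not contribute to this derivation.
Thus O(forward_dossier), which is F(¬forward_dossier): ¬forward_dossier is forbidden.

Forbidden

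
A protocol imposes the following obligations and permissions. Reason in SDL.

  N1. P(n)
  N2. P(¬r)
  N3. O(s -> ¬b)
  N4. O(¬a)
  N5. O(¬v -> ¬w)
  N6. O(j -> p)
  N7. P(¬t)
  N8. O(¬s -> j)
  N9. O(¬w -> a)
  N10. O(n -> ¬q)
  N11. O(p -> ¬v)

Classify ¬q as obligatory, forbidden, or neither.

Neither

Premise 10 is O(n -> ¬q), but O(n) is not derivable from the premises (the permission P(n) asserts only ¬O(¬n), not O(n)), so it does not yield O(¬q).
No premise or chain of K-axiom applications forces O(¬q), and none forces O(q). So ¬q is neither obligatory nor forbidden under these norms.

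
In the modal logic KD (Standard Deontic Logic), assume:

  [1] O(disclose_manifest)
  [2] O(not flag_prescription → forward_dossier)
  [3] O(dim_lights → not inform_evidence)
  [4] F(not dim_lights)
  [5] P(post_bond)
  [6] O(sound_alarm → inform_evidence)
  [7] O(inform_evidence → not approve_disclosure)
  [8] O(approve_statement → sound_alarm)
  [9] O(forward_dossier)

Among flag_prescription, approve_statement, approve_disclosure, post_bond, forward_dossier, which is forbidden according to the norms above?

F(not dim_lights) at premise 4 means O(dim_lights).
From O(dim_lights) and premise 3, O(dim_lights → not inform_evidence), we obtain O(not inform_evidence).
Premise 6, O(sound_alarm → inform_evidence), contraposes to O(not inform_evidence → not sound_alarm); with O(not inform_evidence) we get O(not sound_alarm).
Premise 8 is O(approve_statement → sound_alarm); contrapositively O(not sound_alarm → not approve_statement). Since O(not sound_alarm) holds, K gives O(not approve_statement).
So O(not approve_statement) holds, i.e. approve_statement is forbidden. None of the other listed options is forbidden under the premises.

approve_statement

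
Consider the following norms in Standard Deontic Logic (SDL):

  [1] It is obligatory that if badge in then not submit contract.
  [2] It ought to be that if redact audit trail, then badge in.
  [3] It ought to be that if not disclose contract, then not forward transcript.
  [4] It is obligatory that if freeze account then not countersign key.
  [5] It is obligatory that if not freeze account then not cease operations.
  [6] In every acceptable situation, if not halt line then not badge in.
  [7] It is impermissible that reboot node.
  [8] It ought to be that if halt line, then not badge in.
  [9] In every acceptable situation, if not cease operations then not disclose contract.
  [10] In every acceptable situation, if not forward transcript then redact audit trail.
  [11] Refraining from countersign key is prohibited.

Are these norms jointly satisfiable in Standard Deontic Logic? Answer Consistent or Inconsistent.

Inconsistent

By case analysis on ¬halt_line: premise 6 gives O(¬halt_line → ¬badge_in) and premise 8 gives O(halt_line → ¬badge_in), so O(¬badge_in) either way.
Premise 2, O(redact_audit_trail → badge_in), contraposes to O(¬badge_in → ¬redact_audit_trail); with O(¬badge_in) we get O(¬redact_audit_trail).
Premise 10, O(¬forward_transcript → redact_audit_trail), contraposes to O(¬redact_audit_trail → forward_transcript); with O(¬redact_audit_trail) we get O(forward_transcript).
Premise 3 is O(¬disclose_contract → ¬forward_transcript); contrapositively O(forward_transcript → disclose_contract). Since O(forward_transcript) holds, K gives O(disclose_contract).
Premise 9 is O(¬cease_operations → ¬disclose_contract); contrapositively O(disclose_contract → cease_operations). Since O(disclose_contract) holds, K gives O(cease_operations).
The contrapositive of premise 5 (O(¬freeze_account → ¬cease_operations)) is O(cease_operations → freeze_account), and O(cease_operations) is already established, so O(freeze_account).
With premise 4, O(freeze_account → ¬countersign_key), the K-axiom yields O(¬countersign_key).
But premise 11, F(¬countersign_key), means O(countersign_key).
We now have both O(¬countersign_key) and O(countersign_key) — countersign_key is simultaneously obligatory and forbidden, violating the D-axiom.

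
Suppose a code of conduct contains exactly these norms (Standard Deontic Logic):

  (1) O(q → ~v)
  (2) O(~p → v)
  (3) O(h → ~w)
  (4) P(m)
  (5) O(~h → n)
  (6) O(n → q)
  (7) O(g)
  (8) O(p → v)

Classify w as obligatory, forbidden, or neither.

Premises 8 and 2 are O(p → v) and O(~p → v); every ideal world satisfies p or ~p, so in either case v holds — hence O(v).
Premise 1 is O(q → ~v); contrapositively O(v → ~q). Since O(v) holds, K gives O(~q).
The contrapositive of premise 6 (O(n → q)) is O(~q → ~n), and O(~q) is already established, so O(~n).
Premise 5, O(~h → n), contraposes to O(~n → h); with O(~n) we get O(h).
From O(h) and premise 3, O(h → ~w), we obtain O(~w).
Premises 4, 7 do not contribute to this derivation.
Thus O(~w), which is F(w): w is forbidden.

Forbidden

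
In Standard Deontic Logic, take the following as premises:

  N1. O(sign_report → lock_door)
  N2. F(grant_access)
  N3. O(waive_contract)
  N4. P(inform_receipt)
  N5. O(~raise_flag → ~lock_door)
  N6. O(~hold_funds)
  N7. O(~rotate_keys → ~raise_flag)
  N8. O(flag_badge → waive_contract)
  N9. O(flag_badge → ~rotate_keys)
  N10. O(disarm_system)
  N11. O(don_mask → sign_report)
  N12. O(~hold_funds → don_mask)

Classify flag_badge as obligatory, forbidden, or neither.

From premise 6 we have O(~hold_funds).
With premise 12, O(~hold_funds → don_mask), the K-axiom yields O(don_mask).
Applying K to premise 11 (O(don_mask → sign_report)) and O(don_mask) yields O(sign_report).
Applying K to premise 1 (O(sign_report → lock_door)) and O(sign_report) yields O(lock_door).
Premise 5 is O(~raise_flag → ~lock_door); contrapositively O(lock_door → raise_flag). Since O(lock_door) holds, K gives O(raise_flag).
The contrapositive of premise 7 (O(~rotate_keys → ~raise_flag)) is O(raise_flag → rotate_keys), and O(raise_flag) is already established, so O(rotate_keys).
Premise 9, O(flag_badge → ~rotate_keys), contraposes to O(rotate_keys → ~flag_badge); with O(rotate_keys) we get O(~flag_badge).
Premises 2, 3, 4, 8, 10 do not contribute to this derivation.
Thus O(~flag_badge), which is F(flag_badge): flag_badge is forbidden.

Forbidden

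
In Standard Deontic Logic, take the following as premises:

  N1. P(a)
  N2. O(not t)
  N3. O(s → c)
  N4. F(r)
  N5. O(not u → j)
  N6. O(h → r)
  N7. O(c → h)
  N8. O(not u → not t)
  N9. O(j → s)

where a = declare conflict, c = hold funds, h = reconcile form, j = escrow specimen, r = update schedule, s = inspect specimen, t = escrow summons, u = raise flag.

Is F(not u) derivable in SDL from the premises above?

Yes

Premise 4 is F(r), i.e. O(not r).
The contrapositive of premise 6 (O(h → r)) is O(not r → not h), and O(not r) is already established, so O(not h).
Premise 7, O(c → h), contraposes to O(not h → not c); with O(not h) we get O(not c).
The contrapositive of premise 3 (O(s → c)) is O(not c → not s), and O(not c) is already established, so O(not s).
Premise 9, O(j → s), contraposes to O(not s → not j); with O(not s) we get O(not j).
Premise 5, O(not u → j), contraposes to O(not j → u); with O(not j) we get O(u).
Premises 1, 2, 8 do not contribute to this derivation.
So O(u) holds, i.e. F(not u). The claim follows.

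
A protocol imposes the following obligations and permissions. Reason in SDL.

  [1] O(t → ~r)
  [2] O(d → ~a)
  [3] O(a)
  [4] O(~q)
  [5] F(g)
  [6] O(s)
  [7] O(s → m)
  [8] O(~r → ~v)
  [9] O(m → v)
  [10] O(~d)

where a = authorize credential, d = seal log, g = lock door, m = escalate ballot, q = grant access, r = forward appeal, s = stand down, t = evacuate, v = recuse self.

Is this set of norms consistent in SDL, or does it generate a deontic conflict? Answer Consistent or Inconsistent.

Premise 2 is O(d → ~a), but O(d) is not derivable from the premises, so it does not yield O(~a).
So O(~a) is not derivable, and the apparent clash with O(a) does not arise.
A world satisfying every obligation exists (e.g. a=true, d=false, g=false, m=true, q=false, r=true, s=true, t=false, v=true); no atom is both obligatory and forbidden, so the set is consistent.

Consistent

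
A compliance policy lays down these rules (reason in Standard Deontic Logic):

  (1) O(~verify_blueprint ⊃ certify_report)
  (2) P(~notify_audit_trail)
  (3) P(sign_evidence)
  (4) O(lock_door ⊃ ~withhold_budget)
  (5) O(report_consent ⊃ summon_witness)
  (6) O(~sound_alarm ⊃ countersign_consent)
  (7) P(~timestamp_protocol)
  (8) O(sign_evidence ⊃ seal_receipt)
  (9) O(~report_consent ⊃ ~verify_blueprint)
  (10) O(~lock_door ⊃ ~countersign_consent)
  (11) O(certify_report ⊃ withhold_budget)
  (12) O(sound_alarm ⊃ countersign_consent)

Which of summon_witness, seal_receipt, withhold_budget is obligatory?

summon_witness

By case analysis on sound_alarm: premise 12 gives O(sound_alarm ⊃ countersign_consent) and premise 6 gives O(~sound_alarm ⊃ countersign_consent), so O(countersign_consent) either way.
Premise 10 is O(~lock_door ⊃ ~countersign_consent); contrapositively O(countersign_consent ⊃ lock_door). Since O(countersign_consent) holds, K gives O(lock_door).
With premise 4, O(lock_door ⊃ ~withhold_budget), the K-axiom yields O(~withhold_budget).
Premise 11 is O(certify_report ⊃ withhold_budget); contrapositively O(~withhold_budget ⊃ ~certify_report). Since O(~withhold_budget) holds, K gives O(~certify_report).
Premise 1, O(~verify_blueprint ⊃ certify_report), contraposes to O(~certify_report ⊃ verify_blueprint); with O(~certify_report) we get O(verify_blueprint).
Premise 9, O(~report_consent ⊃ ~verify_blueprint), contraposes to O(verify_blueprint ⊃ report_consent); with O(verify_blueprint) we get O(report_consent).
Premise 5 is O(report_consent ⊃ summon_witness); since O(report_consent), deontic closure gives O(summon_witness).
So O(summon_witness) holds — summon_witness is obligatory. None of the other listed options is made obligatory by any chain of premises.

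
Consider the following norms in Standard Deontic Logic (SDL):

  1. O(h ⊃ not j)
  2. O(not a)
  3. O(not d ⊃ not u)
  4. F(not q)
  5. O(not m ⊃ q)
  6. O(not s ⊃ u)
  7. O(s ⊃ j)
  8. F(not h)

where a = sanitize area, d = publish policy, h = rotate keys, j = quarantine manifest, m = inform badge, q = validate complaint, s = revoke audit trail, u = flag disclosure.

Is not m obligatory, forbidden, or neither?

Premise 5 is O(not m ⊃ q); even if O(q) held, inferring O(not m) would be affirming the consequent — invalid.
No premise or chain of K-axiom applications forces O(not m), and none forces O(m). So not m is neither obligatory nor forbidden under these norms.

Neither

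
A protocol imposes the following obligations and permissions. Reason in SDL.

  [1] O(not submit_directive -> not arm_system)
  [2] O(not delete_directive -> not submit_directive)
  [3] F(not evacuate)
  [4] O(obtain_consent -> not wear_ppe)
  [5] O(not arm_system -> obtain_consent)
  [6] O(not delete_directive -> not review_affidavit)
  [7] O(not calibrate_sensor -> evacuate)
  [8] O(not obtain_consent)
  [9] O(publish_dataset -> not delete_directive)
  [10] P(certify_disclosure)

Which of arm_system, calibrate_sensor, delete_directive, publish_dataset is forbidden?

publish_dataset

Premise 8 states O(not obtain_consent) outright.
Premise 5, O(not arm_system -> obtain_consent), contraposes to O(not obtain_consent -> arm_system); with O(not obtain_consent) we get O(arm_system).
The contrapositive of premise 1 (O(not submit_directive -> not arm_system)) is O(arm_system -> submit_directive), and O(arm_system) is already established, so O(submit_directive).
Premise 2, O(not delete_directive -> not submit_directive), contraposes to O(submit_directive -> delete_directive); with O(submit_directive) we get O(delete_directive).
Premise 9 is O(publish_dataset -> not delete_directive); contrapositively O(delete_directive -> not publish_dataset). Since O(delete_directive) holds, K gives O(not publish_dataset).
So O(not publish_dataset) holds, i.e. publish_dataset is forbidden. None of the other listed options is forbidden under the premises.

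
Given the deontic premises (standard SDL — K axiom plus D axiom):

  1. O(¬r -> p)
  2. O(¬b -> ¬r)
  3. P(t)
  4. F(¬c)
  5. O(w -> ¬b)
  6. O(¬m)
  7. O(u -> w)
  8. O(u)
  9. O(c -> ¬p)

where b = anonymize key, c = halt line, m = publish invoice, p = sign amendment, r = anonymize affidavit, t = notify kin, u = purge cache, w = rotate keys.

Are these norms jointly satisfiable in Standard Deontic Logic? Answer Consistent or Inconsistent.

Premise 4 is F(¬c), i.e. O(c).
With premise 9, O(c -> ¬p), the K-axiom yields O(¬p).
The contrapositive of premise 1 (O(¬r -> p)) is O(¬p -> r), and O(¬p) is already established, so O(r).
The contrapositive of premise 2 (O(¬b -> ¬r)) is O(r -> b), and O(r) is already established, so O(b).
Premise 5 is O(w -> ¬b); contrapositively O(b -> ¬w). Since O(b) holds, K gives O(¬w).
The contrapositive of premise 7 (O(u -> w)) is O(¬w -> ¬u), and O(¬w) is already established, so O(¬u).
However, premise 8 gives O(u).
We now have both O(¬u) and O(u) — u is simultaneously obligatory and forbidden, violating the D-axiom.

Inconsistent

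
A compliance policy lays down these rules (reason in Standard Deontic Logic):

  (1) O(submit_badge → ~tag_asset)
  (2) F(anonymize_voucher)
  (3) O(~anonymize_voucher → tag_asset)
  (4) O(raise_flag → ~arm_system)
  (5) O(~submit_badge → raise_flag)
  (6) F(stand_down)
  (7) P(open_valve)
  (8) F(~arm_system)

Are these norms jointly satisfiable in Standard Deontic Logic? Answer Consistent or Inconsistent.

Inconsistent

Premise 2 is F(anonymize_voucher), i.e. O(~anonymize_voucher).
With premise 3, O(~anonymize_voucher → tag_asset), the K-axiom yields O(tag_asset).
Premise 1 is O(submit_badge → ~tag_asset); contrapositively O(tag_asset → ~submit_badge). Since O(tag_asset) holds, K gives O(~submit_badge).
From O(~submit_badge) and premise 5, O(~submit_badge → raise_flag), we obtain O(raise_flag).
Premise 4 is O(raise_flag → ~arm_system); since O(raise_flag), deontic closure gives O(~arm_system).
But premise 8, F(~arm_system), means O(arm_system).
We now have both O(~arm_system) and O(arm_system) — arm_system is simultaneously obligatory and forbidden, violating the D-axiom.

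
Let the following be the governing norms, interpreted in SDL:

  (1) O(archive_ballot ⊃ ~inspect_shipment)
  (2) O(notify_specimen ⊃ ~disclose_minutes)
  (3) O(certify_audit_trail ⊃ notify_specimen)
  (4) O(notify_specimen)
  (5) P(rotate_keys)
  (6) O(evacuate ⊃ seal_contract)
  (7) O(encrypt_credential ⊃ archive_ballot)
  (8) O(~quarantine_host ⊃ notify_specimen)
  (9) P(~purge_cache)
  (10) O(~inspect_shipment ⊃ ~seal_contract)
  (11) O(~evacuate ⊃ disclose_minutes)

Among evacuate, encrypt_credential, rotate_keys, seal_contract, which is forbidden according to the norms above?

Premise 4 gives O(notify_specimen).
With premise 2, O(notify_specimen ⊃ ~disclose_minutes), the K-axiom yields O(~disclose_minutes).
The contrapositive of premise 11 (O(~evacuate ⊃ disclose_minutes)) is O(~disclose_minutes ⊃ evacuate), and O(~disclose_minutes) is already established, so O(evacuate).
With premise 6, O(evacuate ⊃ seal_contract), the K-axiom yields O(seal_contract).
Premise 10, O(~inspect_shipment ⊃ ~seal_contract), contraposes to O(seal_contract ⊃ inspect_shipment); with O(seal_contract) we get O(inspect_shipment).
Premise 1 is O(archive_ballot ⊃ ~inspect_shipment); contrapositively O(inspect_shipment ⊃ ~archive_ballot). Since O(inspect_shipment) holds, K gives O(~archive_ballot).
Premise 7, O(encrypt_credential ⊃ archive_ballot), contraposes to O(~archive_ballot ⊃ ~encrypt_credential); with O(~archive_ballot) we get O(~encrypt_credential).
So O(~encrypt_credential) holds, i.e. encrypt_credential is forbidden. None of the other listed options is forbidden under the premises.

encrypt_credential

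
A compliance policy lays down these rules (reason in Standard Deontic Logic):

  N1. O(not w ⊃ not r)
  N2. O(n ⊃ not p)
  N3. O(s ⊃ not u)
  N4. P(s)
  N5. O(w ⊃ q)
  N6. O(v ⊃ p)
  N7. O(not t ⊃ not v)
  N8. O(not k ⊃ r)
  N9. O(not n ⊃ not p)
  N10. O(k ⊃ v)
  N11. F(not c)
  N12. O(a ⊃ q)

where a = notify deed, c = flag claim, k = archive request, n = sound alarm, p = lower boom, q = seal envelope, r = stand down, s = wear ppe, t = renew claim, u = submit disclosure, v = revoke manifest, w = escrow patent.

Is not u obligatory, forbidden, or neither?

Premise 3 is O(s ⊃ not u), but O(s) is not derivable from the premises (the permission P(s) asserts only not O(not s), not O(s)), so it does not yield O(not u).
No premise or chain of K-axiom applications forces O(not u), and none forces O(u). So not u is neither obligatory nor forbidden under these norms.

Neither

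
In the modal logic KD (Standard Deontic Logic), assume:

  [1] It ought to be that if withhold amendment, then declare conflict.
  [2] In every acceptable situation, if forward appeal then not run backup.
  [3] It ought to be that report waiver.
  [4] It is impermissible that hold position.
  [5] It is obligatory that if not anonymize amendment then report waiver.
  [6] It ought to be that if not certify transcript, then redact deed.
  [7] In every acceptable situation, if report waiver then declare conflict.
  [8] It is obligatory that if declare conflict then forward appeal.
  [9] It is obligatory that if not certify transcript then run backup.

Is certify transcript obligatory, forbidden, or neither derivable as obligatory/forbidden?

Obligatory

Premise 3 gives O(report_waiver).
From O(report_waiver) and premise 7, O(report_waiver → declare_conflict), we obtain O(declare_conflict).
With premise 8, O(declare_conflict → forward_appeal), the K-axiom yields O(forward_appeal).
From O(forward_appeal) and premise 2, O(forward_appeal → ¬run_backup), we obtain O(¬run_backup).
Premise 9, O(¬certify_transcript → run_backup), contraposes to O(¬run_backup → certify_transcript); with O(¬run_backup) we get O(certify_transcript).
Premises 1, 4, 5, 6 do not contribute to this derivation.
Hence certify_transcript is obligatory.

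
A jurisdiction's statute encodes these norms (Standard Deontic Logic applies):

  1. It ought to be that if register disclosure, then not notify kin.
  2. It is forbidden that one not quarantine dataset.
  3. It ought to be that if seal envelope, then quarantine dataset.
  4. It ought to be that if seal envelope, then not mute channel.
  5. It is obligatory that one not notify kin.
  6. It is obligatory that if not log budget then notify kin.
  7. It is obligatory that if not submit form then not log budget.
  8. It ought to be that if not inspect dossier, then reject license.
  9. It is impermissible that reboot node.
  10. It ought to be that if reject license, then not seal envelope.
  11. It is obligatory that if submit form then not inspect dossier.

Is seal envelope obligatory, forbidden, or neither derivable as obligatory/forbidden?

Forbidden

From premise 5 we have O(¬notify_kin).
Premise 6 is O(¬log_budget → notify_kin); contrapositively O(¬notify_kin → log_budget). Since O(¬notify_kin) holds, K gives O(log_budget).
Premise 7, O(¬submit_form → ¬log_budget), contraposes to O(log_budget → submit_form); with O(log_budget) we get O(submit_form).
Applying K to premise 11 (O(submit_form → ¬inspect_dossier)) and O(submit_form) yields O(¬inspect_dossier).
With premise 8, O(¬inspect_dossier → reject_license), the K-axiom yields O(reject_license).
Premise 10 is O(reject_license → ¬seal_envelope); since O(reject_license), deontic closure gives O(¬seal_envelope).
Premises 1, 2, 3, 4, 9 do not contribute to this derivation.
Thus O(¬seal_envelope), which is F(seal_envelope): seal_envelope is forbidden.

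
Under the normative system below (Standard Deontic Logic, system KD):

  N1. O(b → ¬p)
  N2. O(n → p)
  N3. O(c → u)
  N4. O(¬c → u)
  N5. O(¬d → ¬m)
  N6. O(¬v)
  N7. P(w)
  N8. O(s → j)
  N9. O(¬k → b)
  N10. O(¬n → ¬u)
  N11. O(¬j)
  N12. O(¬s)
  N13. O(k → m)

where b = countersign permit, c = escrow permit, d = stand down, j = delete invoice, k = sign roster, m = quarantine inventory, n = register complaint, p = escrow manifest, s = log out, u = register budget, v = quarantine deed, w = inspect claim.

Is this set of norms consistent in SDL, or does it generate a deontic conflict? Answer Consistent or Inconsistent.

Premise 8 is O(s → j), but O(s) is not derivable from the premises, so it does not yield O(j).
So O(j) is not derivable, and the apparent clash with O(¬j) does not arise.
A world satisfying every obligation exists (e.g. b=false, c=false, d=true, j=false, k=true, m=true, n=true, p=true, s=false, u=true, v=false, w=false); no atom is both obligatory and forbidden, so the set is consistent.

Consistent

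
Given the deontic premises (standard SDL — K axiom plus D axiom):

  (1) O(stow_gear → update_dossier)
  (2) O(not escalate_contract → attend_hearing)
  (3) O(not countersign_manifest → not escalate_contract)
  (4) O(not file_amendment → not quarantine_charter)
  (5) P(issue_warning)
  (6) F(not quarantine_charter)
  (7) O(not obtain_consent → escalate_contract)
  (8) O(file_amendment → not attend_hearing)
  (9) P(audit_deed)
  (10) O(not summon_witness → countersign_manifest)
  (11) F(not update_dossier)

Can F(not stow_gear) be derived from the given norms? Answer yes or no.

Premise 1 is O(stow_gear → update_dossier); even if O(update_dossier) held, inferring O(stow_gear) would be affirming the consequent — invalid.
No other premise forces O(stow_gear). An ideal world satisfying every premise can still have not stow_gear true, so F(not stow_gear) is not derivable.

No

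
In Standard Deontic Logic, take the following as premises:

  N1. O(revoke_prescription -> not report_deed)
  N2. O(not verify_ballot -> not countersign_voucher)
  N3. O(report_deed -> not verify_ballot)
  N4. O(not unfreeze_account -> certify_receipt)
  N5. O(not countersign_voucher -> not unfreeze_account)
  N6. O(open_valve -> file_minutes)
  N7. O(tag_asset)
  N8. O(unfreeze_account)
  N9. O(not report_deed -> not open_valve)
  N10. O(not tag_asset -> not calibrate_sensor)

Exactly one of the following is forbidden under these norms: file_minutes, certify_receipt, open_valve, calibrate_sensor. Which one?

Premise 8 states O(unfreeze_account) outright.
Premise 5 is O(not countersign_voucher -> not unfreeze_account); contrapositively O(unfreeze_account -> countersign_voucher). Since O(unfreeze_account) holds, K gives O(countersign_voucher).
The contrapositive of premise 2 (O(not verify_ballot -> not countersign_voucher)) is O(countersign_voucher -> verify_ballot), and O(countersign_voucher) is already established, so O(verify_ballot).
Premise 3 is O(report_deed -> not verify_ballot); contrapositively O(verify_ballot -> not report_deed). Since O(verify_ballot) holds, K gives O(not report_deed).
Premise 9 is O(not report_deed -> not open_valve); since O(not report_deed), deontic closure gives O(not open_valve).
So O(not open_valve) holds, i.e. open_valve is forbidden. None of the other listed options is forbidden under the premises.

open_valve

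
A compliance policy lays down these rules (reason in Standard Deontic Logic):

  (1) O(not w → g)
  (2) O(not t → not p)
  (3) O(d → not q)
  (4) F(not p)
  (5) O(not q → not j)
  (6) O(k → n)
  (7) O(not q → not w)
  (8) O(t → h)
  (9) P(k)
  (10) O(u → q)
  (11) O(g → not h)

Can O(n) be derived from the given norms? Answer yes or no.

Premise 6 is O(k → n), but O(k) is not derivable from the premises (the permission P(k) asserts only not O(not k), not O(k)), so it does not yield O(n).
No other premise forces O(n). An ideal world satisfying every premise can still have n false, so O(n) is not derivable.

No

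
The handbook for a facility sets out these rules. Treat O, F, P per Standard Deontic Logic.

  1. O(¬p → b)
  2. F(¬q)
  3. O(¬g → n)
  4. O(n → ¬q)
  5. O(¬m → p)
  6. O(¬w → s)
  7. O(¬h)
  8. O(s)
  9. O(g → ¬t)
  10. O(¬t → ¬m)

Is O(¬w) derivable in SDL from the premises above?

Premise 6 is O(¬w → s); even if O(s) held, inferring O(¬w) would be affirming the consequent — invalid.
No other premise forces O(¬w). An ideal world satisfying every premise can still have ¬w false, so O(¬w) is not derivable.

No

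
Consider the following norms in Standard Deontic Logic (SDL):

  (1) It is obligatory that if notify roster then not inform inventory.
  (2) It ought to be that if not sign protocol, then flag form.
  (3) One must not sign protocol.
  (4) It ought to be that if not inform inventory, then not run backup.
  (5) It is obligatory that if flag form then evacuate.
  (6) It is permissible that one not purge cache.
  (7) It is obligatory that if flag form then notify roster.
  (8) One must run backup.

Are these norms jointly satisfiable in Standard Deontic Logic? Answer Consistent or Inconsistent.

Premise 8 gives O(run_backup).
The contrapositive of premise 4 (O(¬inform_inventory → ¬run_backup)) is O(run_backup → inform_inventory), and O(run_backup) is already established, so O(inform_inventory).
Premise 1 is O(notify_roster → ¬inform_inventory); contrapositively O(inform_inventory → ¬notify_roster). Since O(inform_inventory) holds, K gives O(¬notify_roster).
Premise 7, O(flag_form → notify_roster), contraposes to O(¬notify_roster → ¬flag_form); with O(¬notify_roster) we get O(¬flag_form).
Premise 2, O(¬sign_protocol → flag_form), contraposes to O(¬flag_form → sign_protocol); with O(¬flag_form) we get O(sign_protocol).
Yet premise 3 is F(sign_protocol), i.e. O(¬sign_protocol).
We now have both O(sign_protocol) and O(¬sign_protocol) — sign_protocol is simultaneously obligatory and forbidden, violating the D-axiom.

Inconsistent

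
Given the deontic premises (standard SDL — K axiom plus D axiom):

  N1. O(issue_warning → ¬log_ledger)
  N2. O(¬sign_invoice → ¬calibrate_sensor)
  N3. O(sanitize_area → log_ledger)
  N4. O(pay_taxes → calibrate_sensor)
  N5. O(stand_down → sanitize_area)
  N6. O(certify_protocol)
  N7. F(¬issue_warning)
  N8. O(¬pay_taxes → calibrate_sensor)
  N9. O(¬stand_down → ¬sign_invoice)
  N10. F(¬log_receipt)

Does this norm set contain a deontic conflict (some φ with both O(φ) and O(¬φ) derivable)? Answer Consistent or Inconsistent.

Inconsistent

Premises 4 and 8 cover both cases: O(pay_taxes → calibrate_sensor) and O(¬pay_taxes → calibrate_sensor). Since pay_taxes ∨ ¬pay_taxes is a tautology, O(calibrate_sensor) follows.
Premise 2, O(¬sign_invoice → ¬calibrate_sensor), contraposes to O(calibrate_sensor → sign_invoice); with O(calibrate_sensor) we get O(sign_invoice).
Premise 9, O(¬stand_down → ¬sign_invoice), contraposes to O(sign_invoice → stand_down); with O(sign_invoice) we get O(stand_down).
Premise 5 is O(stand_down → sanitize_area); since O(stand_down), deontic closure gives O(sanitize_area).
Applying K to premise 3 (O(sanitize_area → log_ledger)) and O(sanitize_area) yields O(log_ledger).
Premise 1, O(issue_warning → ¬log_ledger), contraposes to O(log_ledger → ¬issue_warning); with O(log_ledger) we get O(¬issue_warning).
Yet premise 7 is F(¬issue_warning), i.e. O(issue_warning).
We now have both O(¬issue_warning) and O(issue_warning) — issue_warning is simultaneously obligatory and forbidden, violating the D-axiom.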